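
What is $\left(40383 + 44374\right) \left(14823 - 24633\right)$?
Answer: $-831466170$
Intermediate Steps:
$\left(40383 + 44374\right) \left(14823 - 24633\right) = 84757 \left(-9810\right) = -831466170$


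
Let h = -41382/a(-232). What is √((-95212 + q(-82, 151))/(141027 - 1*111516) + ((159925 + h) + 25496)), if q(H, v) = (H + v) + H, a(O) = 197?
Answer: 4*√43470724646260290/1937889 ≈ 430.36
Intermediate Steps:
q(H, v) = v + 2*H
h = -41382/197 ≈ -210.06
√((-95212 + q(-82, 151))/(141027 - 1*111516) + ((159925 + h) + 25496)) = √((-95212 + (151 + 2*(-82)))/(141027 - 1*111516) + ((159925 - 41382/197) + 25496)) = √((-95212 + (151 - 164))/(141027 - 111516) + (31463843/197 + 25496)) = √((-95212 - 13)/29511 + 36486555/197) = √(-95225*1/29511 + 36486555/197) = √(-95225/29511 + 36486555/197) = √(1076735965280/5813667) = 4*√43470724646260290/1937889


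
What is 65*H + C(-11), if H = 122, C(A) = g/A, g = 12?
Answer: 87218/11 ≈ 7928.9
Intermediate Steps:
C(A) = 12/A
65*H + C(-11) = 65*122 + 12/(-11) = 7930 + 12*(-1/11) = 7930 - 12/11 = 87218/11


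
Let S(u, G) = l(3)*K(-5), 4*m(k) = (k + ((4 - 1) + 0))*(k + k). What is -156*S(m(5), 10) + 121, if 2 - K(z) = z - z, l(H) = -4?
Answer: 1369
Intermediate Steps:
K(z) = 2 (K(z) = 2 - (z - z) = 2 - 1*0 = 2 + 0 = 2)
m(k) = k*(3 + k)/2 (m(k) = ((k + ((4 - 1) + 0))*(k + k))/4 = ((k + (3 + 0))*(2*k))/4 = ((k + 3)*(2*k))/4 = ((3 + k)*(2*k))/4 = (2*k*(3 + k))/4 = k*(3 + k)/2)
S(u, G) = -8 (S(u, G) = -4*2 = -8)
-156*S(m(5), 10) + 121 = -156*(-8) + 121 = 1248 + 121 = 1369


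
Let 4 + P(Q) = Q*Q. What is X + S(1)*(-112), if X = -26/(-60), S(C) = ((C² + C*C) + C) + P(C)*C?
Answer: 13/30 ≈ 0.43333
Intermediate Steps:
P(Q) = -4 + Q² (P(Q) = -4 + Q*Q = -4 + Q²)
S(C) = C + 2*C² + C*(-4 + C²) (S(C) = ((C² + C*C) + C) + (-4 + C²)*C = ((C² + C²) + C) + C*(-4 + C²) = (2*C² + C) + C*(-4 + C²) = (C + 2*C²) + C*(-4 + C²) = C + 2*C² + C*(-4 + C²))
X = 13/30 (X = -26*(-1/60) = 13/30 ≈ 0.43333)
X + S(1)*(-112) = 13/30 + (1*(-3 + 1² + 2*1))*(-112) = 13/30 + (1*(-3 + 1 + 2))*(-112) = 13/30 + (1*0)*(-112) = 13/30 + 0*(-112) = 13/30 + 0 = 13/30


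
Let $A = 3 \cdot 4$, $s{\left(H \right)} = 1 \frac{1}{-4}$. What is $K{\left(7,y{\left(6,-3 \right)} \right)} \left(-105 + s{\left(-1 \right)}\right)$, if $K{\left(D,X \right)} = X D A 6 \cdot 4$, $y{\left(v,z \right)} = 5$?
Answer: $-1060920$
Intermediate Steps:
$s{\left(H \right)} = - \frac{1}{4}$ ($s{\left(H \right)} = 1 \left(- \frac{1}{4}\right) = - \frac{1}{4}$)
$A = 12$
$K{\left(D,X \right)} = 288 D X$ ($K{\left(D,X \right)} = X D 12 \cdot 6 \cdot 4 = D X 72 \cdot 4 = D X 288 = 288 D X$)
$K{\left(7,y{\left(6,-3 \right)} \right)} \left(-105 + s{\left(-1 \right)}\right) = 288 \cdot 7 \cdot 5 \left(-105 - \frac{1}{4}\right) = 10080 \left(- \frac{421}{4}\right) = -1060920$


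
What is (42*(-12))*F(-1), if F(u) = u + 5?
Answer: -2016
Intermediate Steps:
F(u) = 5 + u
(42*(-12))*F(-1) = (42*(-12))*(5 - 1) = -504*4 = -2016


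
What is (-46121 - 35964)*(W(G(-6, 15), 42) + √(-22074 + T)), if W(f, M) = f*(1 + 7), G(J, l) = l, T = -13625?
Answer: -9850200 - 82085*I*√35699 ≈ -9.8502e+6 - 1.5509e+7*I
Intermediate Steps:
W(f, M) = 8*f (W(f, M) = f*8 = 8*f)
(-46121 - 35964)*(W(G(-6, 15), 42) + √(-22074 + T)) = (-46121 - 35964)*(8*15 + √(-22074 - 13625)) = -82085*(120 + √(-35699)) = -82085*(120 + I*√35699) = -9850200 - 82085*I*√35699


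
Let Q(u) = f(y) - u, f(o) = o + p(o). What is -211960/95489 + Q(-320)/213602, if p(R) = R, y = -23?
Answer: -22624457967/10198320689 ≈ -2.2184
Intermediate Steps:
f(o) = 2*o (f(o) = o + o = 2*o)
Q(u) = -46 - u (Q(u) = 2*(-23) - u = -46 - u)
-211960/95489 + Q(-320)/213602 = -211960/95489 + (-46 - 1*(-320))/213602 = -211960*1/95489 + (-46 + 320)*(1/213602) = -211960/95489 + 274*(1/213602) = -211960/95489 + 137/106801 = -22624457967/10198320689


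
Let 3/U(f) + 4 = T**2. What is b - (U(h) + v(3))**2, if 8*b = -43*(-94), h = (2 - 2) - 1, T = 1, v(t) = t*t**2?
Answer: -683/4 ≈ -170.75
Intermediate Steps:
v(t) = t**3
h = -1 (h = 0 - 1 = -1)
b = 2021/4 (b = (-43*(-94))/8 = (1/8)*4042 = 2021/4 ≈ 505.25)
U(f) = -1 (U(f) = 3/(-4 + 1**2) = 3/(-4 + 1) = 3/(-3) = 3*(-1/3) = -1)
b - (U(h) + v(3))**2 = 2021/4 - (-1 + 3**3)**2 = 2021/4 - (-1 + 27)**2 = 2021/4 - 1*26**2 = 2021/4 - 1*676 = 2021/4 - 676 = -683/4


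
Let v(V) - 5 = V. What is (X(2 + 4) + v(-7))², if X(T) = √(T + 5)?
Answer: (-2 + √11)² ≈ 1.7335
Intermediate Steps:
v(V) = 5 + V
X(T) = √(5 + T)
(X(2 + 4) + v(-7))² = (√(5 + (2 + 4)) + (5 - 7))² = (√(5 + 6) - 2)² = (√11 - 2)² = (-2 + √11)²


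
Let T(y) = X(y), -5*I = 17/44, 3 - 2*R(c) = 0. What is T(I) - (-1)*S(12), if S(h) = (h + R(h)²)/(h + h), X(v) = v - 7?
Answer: -11411/1760 ≈ -6.4835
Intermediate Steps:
R(c) = 3/2 (R(c) = 3/2 - ½*0 = 3/2 + 0 = 3/2)
I = -17/220 (I = -17/(5*44) = -⅕*17/44 = -17/220 ≈ -0.077273)
X(v) = -7 + v
T(y) = -7 + y
S(h) = (9/4 + h)/(2*h) (S(h) = (h + (3/2)²)/(h + h) = (h + 9/4)/((2*h)) = (9/4 + h)*(1/(2*h)) = (9/4 + h)/(2*h))
T(I) - (-1)*S(12) = (-7 - 17/220) - (-1)*(⅛)*(9 + 4*12)/12 = -1557/220 - (-1)*(⅛)*(1/12)*(9 + 48) = -1557/220 - (-1)*(⅛)*(1/12)*57 = -1557/220 - (-1)*19/32 = -1557/220 - 1*(-19/32) = -1557/220 + 19/32 = -11411/1760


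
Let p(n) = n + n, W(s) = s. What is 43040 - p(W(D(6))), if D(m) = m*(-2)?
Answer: 43064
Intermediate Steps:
D(m) = -2*m
p(n) = 2*n
43040 - p(W(D(6))) = 43040 - 2*(-2*6) = 43040 - 2*(-12) = 43040 - 1*(-24) = 43040 + 24 = 43064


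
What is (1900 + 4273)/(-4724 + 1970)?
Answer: -6173/2754 ≈ -2.2415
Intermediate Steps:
(1900 + 4273)/(-4724 + 1970) = 6173/(-2754) = 6173*(-1/2754) = -6173/2754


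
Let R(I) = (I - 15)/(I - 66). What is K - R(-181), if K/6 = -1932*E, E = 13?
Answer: -37222108/247 ≈ -1.5070e+5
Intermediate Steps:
R(I) = (-15 + I)/(-66 + I)
K = -150696 (K = 6*(-1932*13) = 6*(-25116) = -150696)
K - R(-181) = -150696 - (-15 - 181)/(-66 - 181) = -150696 - (-196)/(-247) = -150696 - (-1)*(-196)/247 = -150696 - 1*196/247 = -150696 - 196/247 = -37222108/247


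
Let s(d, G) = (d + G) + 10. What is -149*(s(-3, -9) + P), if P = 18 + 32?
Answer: -7152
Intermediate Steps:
s(d, G) = 10 + G + d (s(d, G) = (G + d) + 10 = 10 + G + d)
P = 50
-149*(s(-3, -9) + P) = -149*((10 - 9 - 3) + 50) = -149*(-2 + 50) = -149*48 = -7152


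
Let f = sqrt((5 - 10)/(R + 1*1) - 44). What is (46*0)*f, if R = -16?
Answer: 0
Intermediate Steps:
f = I*sqrt(393)/3 (f = sqrt((5 - 10)/(-16 + 1*1) - 44) = sqrt(-5/(-16 + 1) - 44) = sqrt(-5/(-15) - 44) = sqrt(-5*(-1/15) - 44) = sqrt(1/3 - 44) = sqrt(-131/3) = I*sqrt(393)/3 ≈ 6.6081*I)
(46*0)*f = (46*0)*(I*sqrt(393)/3) = 0*(I*sqrt(393)/3) = 0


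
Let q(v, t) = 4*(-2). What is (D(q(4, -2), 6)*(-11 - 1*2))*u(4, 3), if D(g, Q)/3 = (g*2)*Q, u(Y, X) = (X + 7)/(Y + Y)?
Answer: 4680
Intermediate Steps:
q(v, t) = -8
u(Y, X) = (7 + X)/(2*Y) (u(Y, X) = (7 + X)/((2*Y)) = (7 + X)*(1/(2*Y)) = (7 + X)/(2*Y))
D(g, Q) = 6*Q*g (D(g, Q) = 3*((g*2)*Q) = 3*((2*g)*Q) = 3*(2*Q*g) = 6*Q*g)
(D(q(4, -2), 6)*(-11 - 1*2))*u(4, 3) = ((6*6*(-8))*(-11 - 1*2))*((½)*(7 + 3)/4) = (-288*(-11 - 2))*((½)*(¼)*10) = -288*(-13)*(5/4) = 3744*(5/4) = 4680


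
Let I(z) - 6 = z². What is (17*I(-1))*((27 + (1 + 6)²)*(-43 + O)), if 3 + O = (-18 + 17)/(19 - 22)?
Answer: -1239028/3 ≈ -4.1301e+5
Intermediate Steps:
I(z) = 6 + z²
O = -8/3 (O = -3 + (-18 + 17)/(19 - 22) = -3 - 1/(-3) = -3 - 1*(-⅓) = -3 + ⅓ = -8/3 ≈ -2.6667)
(17*I(-1))*((27 + (1 + 6)²)*(-43 + O)) = (17*(6 + (-1)²))*((27 + (1 + 6)²)*(-43 - 8/3)) = (17*(6 + 1))*((27 + 7²)*(-137/3)) = (17*7)*((27 + 49)*(-137/3)) = 119*(76*(-137/3)) = 119*(-10412/3) = -1239028/3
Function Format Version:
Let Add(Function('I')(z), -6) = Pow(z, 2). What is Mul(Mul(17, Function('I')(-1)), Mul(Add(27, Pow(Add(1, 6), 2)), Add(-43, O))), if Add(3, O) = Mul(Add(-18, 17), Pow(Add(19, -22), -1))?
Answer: Rational(-1239028, 3) ≈ -4.1301e+5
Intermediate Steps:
Function('I')(z) = Add(6, Pow(z, 2))
O = Rational(-8, 3) (O = Add(-3, Mul(Add(-18, 17), Pow(Add(19, -22), -1))) = Add(-3, Mul(-1, Pow(-3, -1))) = Add(-3, Mul(-1, Rational(-1, 3))) = Add(-3, Rational(1, 3)) = Rational(-8, 3) ≈ -2.6667)
Mul(Mul(17, Function('I')(-1)), Mul(Add(27, Pow(Add(1, 6), 2)), Add(-43, O))) = Mul(Mul(17, Add(6, Pow(-1, 2))), Mul(Add(27, Pow(Add(1, 6), 2)), Add(-43, Rational(-8, 3)))) = Mul(Mul(17, Add(6, 1)), Mul(Add(27, Pow(7, 2)), Rational(-137, 3))) = Mul(Mul(17, 7), Mul(Add(27, 49), Rational(-137, 3))) = Mul(119, Mul(76, Rational(-137, 3))) = Mul(119, Rational(-10412, 3)) = Rational(-1239028, 3)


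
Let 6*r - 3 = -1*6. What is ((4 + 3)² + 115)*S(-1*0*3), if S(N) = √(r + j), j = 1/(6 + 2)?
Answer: 41*I*√6 ≈ 100.43*I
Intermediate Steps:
r = -½ (r = ½ + (-1*6)/6 = ½ + (⅙)*(-6) = ½ - 1 = -½ ≈ -0.50000)
j = ⅛ (j = 1/8 = ⅛ ≈ 0.12500)
S(N) = I*√6/4 (S(N) = √(-½ + ⅛) = √(-3/8) = I*√6/4)
((4 + 3)² + 115)*S(-1*0*3) = ((4 + 3)² + 115)*(I*√6/4) = (7² + 115)*(I*√6/4) = (49 + 115)*(I*√6/4) = 164*(I*√6/4) = 41*I*√6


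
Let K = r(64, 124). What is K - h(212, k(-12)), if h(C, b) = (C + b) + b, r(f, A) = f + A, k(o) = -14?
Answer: 4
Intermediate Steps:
r(f, A) = A + f
h(C, b) = C + 2*b
K = 188 (K = 124 + 64 = 188)
K - h(212, k(-12)) = 188 - (212 + 2*(-14)) = 188 - (212 - 28) = 188 - 1*184 = 188 - 184 = 4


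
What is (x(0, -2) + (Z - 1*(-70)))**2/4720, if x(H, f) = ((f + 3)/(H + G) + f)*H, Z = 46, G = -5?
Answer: 841/295 ≈ 2.8508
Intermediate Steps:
x(H, f) = H*(f + (3 + f)/(-5 + H)) (x(H, f) = ((f + 3)/(H - 5) + f)*H = ((3 + f)/(-5 + H) + f)*H = (f + (3 + f)/(-5 + H))*H = H*(f + (3 + f)/(-5 + H)))
(x(0, -2) + (Z - 1*(-70)))**2/4720 = (0*(3 - 4*(-2) + 0*(-2))/(-5 + 0) + (46 - 1*(-70)))**2/4720 = (0*(3 + 8 + 0)/(-5) + (46 + 70))**2*(1/4720) = (0*(-1/5)*11 + 116)**2*(1/4720) = (0 + 116)**2*(1/4720) = 116**2*(1/4720) = 13456*(1/4720) = 841/295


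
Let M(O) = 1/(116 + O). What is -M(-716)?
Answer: 1/600 ≈ 0.0016667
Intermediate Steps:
-M(-716) = -1/(116 - 716) = -1/(-600) = -1*(-1/600) = 1/600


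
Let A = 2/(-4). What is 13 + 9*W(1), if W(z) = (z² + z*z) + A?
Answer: 53/2 ≈ 26.500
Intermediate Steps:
A = -½ (A = 2*(-¼) = -½ ≈ -0.50000)
W(z) = -½ + 2*z² (W(z) = (z² + z*z) - ½ = (z² + z²) - ½ = 2*z² - ½ = -½ + 2*z²)
13 + 9*W(1) = 13 + 9*(-½ + 2*1²) = 13 + 9*(-½ + 2*1) = 13 + 9*(-½ + 2) = 13 + 9*(3/2) = 13 + 27/2 = 53/2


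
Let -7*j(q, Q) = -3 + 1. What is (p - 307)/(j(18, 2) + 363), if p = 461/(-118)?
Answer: -256809/300074 ≈ -0.85582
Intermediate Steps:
p = -461/118 (p = 461*(-1/118) = -461/118 ≈ -3.9068)
j(q, Q) = 2/7 (j(q, Q) = -(-3 + 1)/7 = -⅐*(-2) = 2/7)
(p - 307)/(j(18, 2) + 363) = (-461/118 - 307)/(2/7 + 363) = -36687/(118*2543/7) = -36687/118*7/2543 = -256809/300074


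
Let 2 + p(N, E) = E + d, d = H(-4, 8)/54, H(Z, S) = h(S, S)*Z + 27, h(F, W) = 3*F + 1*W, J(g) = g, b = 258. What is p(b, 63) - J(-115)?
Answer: 9403/54 ≈ 174.13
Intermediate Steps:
h(F, W) = W + 3*F (h(F, W) = 3*F + W = W + 3*F)
H(Z, S) = 27 + 4*S*Z (H(Z, S) = (S + 3*S)*Z + 27 = (4*S)*Z + 27 = 4*S*Z + 27 = 27 + 4*S*Z)
d = -101/54 (d = (27 + 4*8*(-4))/54 = (27 - 128)*(1/54) = -101*1/54 = -101/54 ≈ -1.8704)
p(N, E) = -209/54 + E (p(N, E) = -2 + (E - 101/54) = -2 + (-101/54 + E) = -209/54 + E)
p(b, 63) - J(-115) = (-209/54 + 63) - 1*(-115) = 3193/54 + 115 = 9403/54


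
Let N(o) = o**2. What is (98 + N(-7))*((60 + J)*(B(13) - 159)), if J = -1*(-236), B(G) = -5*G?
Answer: -9746688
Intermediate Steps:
J = 236
(98 + N(-7))*((60 + J)*(B(13) - 159)) = (98 + (-7)**2)*((60 + 236)*(-5*13 - 159)) = (98 + 49)*(296*(-65 - 159)) = 147*(296*(-224)) = 147*(-66304) = -9746688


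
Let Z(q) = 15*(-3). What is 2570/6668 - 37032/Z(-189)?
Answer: 41174171/50010 ≈ 823.32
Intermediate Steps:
Z(q) = -45
2570/6668 - 37032/Z(-189) = 2570/6668 - 37032/(-45) = 2570*(1/6668) - 37032*(-1/45) = 1285/3334 + 12344/15 = 41174171/50010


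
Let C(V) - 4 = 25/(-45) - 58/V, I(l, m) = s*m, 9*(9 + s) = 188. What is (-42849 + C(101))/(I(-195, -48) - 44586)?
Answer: 19473566/20523705 ≈ 0.94883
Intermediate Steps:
s = 107/9 (s = -9 + (⅑)*188 = -9 + 188/9 = 107/9 ≈ 11.889)
I(l, m) = 107*m/9
C(V) = 31/9 - 58/V (C(V) = 4 + (25/(-45) - 58/V) = 4 + (25*(-1/45) - 58/V) = 4 + (-5/9 - 58/V) = 31/9 - 58/V)
(-42849 + C(101))/(I(-195, -48) - 44586) = (-42849 + (31/9 - 58/101))/((107/9)*(-48) - 44586) = (-42849 + (31/9 - 58*1/101))/(-1712/3 - 44586) = (-42849 + (31/9 - 58/101))/(-135470/3) = (-42849 + 2609/909)*(-3/135470) = -38947132/909*(-3/135470) = 19473566/20523705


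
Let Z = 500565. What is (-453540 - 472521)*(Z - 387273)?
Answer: -104915302812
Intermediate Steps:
(-453540 - 472521)*(Z - 387273) = (-453540 - 472521)*(500565 - 387273) = -926061*113292 = -104915302812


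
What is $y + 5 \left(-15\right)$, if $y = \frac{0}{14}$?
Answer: $-75$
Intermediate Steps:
$y = 0$ ($y = 0 \cdot \frac{1}{14} = 0$)
$y + 5 \left(-15\right) = 0 + 5 \left(-15\right) = 0 - 75 = -75$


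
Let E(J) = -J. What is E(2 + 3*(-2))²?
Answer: 16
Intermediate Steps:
E(2 + 3*(-2))² = (-(2 + 3*(-2)))² = (-(2 - 6))² = (-1*(-4))² = 4² = 16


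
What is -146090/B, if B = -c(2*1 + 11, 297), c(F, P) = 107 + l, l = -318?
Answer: -146090/211 ≈ -692.37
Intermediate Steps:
c(F, P) = -211 (c(F, P) = 107 - 318 = -211)
B = 211 (B = -1*(-211) = 211)
-146090/B = -146090/211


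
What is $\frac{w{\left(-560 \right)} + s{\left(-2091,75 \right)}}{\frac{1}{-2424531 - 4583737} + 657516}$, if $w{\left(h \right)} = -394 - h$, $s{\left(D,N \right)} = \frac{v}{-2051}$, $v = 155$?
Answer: $\frac{2384990691348}{9451107150030637} \approx 0.00025235$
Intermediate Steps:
$s{\left(D,N \right)} = - \frac{155}{2051}$ ($s{\left(D,N \right)} = \frac{155}{-2051} = 155 \left(- \frac{1}{2051}\right) = - \frac{155}{2051}$)
$\frac{w{\left(-560 \right)} + s{\left(-2091,75 \right)}}{\frac{1}{-2424531 - 4583737} + 657516} = \frac{\left(-394 - -560\right) - \frac{155}{2051}}{\frac{1}{-2424531 - 4583737} + 657516} = \frac{\left(-394 + 560\right) - \frac{155}{2051}}{\frac{1}{-7008268} + 657516} = \frac{166 - \frac{155}{2051}}{- \frac{1}{7008268} + 657516} = \frac{340311}{2051 \cdot \frac{4608048342287}{7008268}} = \frac{340311}{2051} \cdot \frac{7008268}{4608048342287} = \frac{2384990691348}{9451107150030637}$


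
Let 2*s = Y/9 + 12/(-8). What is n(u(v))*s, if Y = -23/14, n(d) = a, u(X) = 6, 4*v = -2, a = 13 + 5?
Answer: -106/7 ≈ -15.143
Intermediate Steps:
a = 18
v = -1/2 (v = (1/4)*(-2) = -1/2 ≈ -0.50000)
n(d) = 18
Y = -23/14 (Y = -23*1/14 = -23/14 ≈ -1.6429)
s = -53/63 (s = (-23/14/9 + 12/(-8))/2 = (-23/14*1/9 + 12*(-1/8))/2 = (-23/126 - 3/2)/2 = (1/2)*(-106/63) = -53/63 ≈ -0.84127)
n(u(v))*s = 18*(-53/63) = -106/7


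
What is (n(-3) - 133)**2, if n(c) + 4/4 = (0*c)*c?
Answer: 17956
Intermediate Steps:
n(c) = -1 (n(c) = -1 + (0*c)*c = -1 + 0*c = -1 + 0 = -1)
(n(-3) - 133)**2 = (-1 - 133)**2 = (-134)**2 = 17956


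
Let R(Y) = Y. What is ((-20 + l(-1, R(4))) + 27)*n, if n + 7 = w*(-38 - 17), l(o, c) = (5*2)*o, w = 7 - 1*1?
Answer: 1011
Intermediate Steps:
w = 6 (w = 7 - 1 = 6)
l(o, c) = 10*o
n = -337 (n = -7 + 6*(-38 - 17) = -7 + 6*(-55) = -7 - 330 = -337)
((-20 + l(-1, R(4))) + 27)*n = ((-20 + 10*(-1)) + 27)*(-337) = ((-20 - 10) + 27)*(-337) = (-30 + 27)*(-337) = -3*(-337) = 1011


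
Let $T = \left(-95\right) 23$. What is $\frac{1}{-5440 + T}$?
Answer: $- \frac{1}{7625} \approx -0.00013115$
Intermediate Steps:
$T = -2185$
$\frac{1}{-5440 + T} = \frac{1}{-5440 - 2185} = \frac{1}{-7625} = - \frac{1}{7625}$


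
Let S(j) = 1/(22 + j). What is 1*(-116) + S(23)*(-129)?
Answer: -1783/15 ≈ -118.87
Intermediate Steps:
1*(-116) + S(23)*(-129) = 1*(-116) - 129/(22 + 23) = -116 - 129/45 = -116 + (1/45)*(-129) = -116 - 43/15 = -1783/15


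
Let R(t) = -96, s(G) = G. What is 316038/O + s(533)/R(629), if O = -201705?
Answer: -45949471/6454560 ≈ -7.1189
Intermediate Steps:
316038/O + s(533)/R(629) = 316038/(-201705) + 533/(-96) = 316038*(-1/201705) + 533*(-1/96) = -105346/67235 - 533/96 = -45949471/6454560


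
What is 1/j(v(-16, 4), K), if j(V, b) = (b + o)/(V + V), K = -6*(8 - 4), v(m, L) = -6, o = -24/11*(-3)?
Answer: 11/16 ≈ 0.68750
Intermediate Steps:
o = 72/11 (o = -24*1/11*(-3) = -24/11*(-3) = 72/11 ≈ 6.5455)
K = -24 (K = -6*4 = -24)
j(V, b) = (72/11 + b)/(2*V) (j(V, b) = (b + 72/11)/(V + V) = (72/11 + b)/((2*V)) = (72/11 + b)*(1/(2*V)) = (72/11 + b)/(2*V))
1/j(v(-16, 4), K) = 1/((1/22)*(72 + 11*(-24))/(-6)) = 1/((1/22)*(-⅙)*(72 - 264)) = 1/((1/22)*(-⅙)*(-192)) = 1/(16/11) = 11/16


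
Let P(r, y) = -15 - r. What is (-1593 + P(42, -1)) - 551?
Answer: -2201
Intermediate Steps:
(-1593 + P(42, -1)) - 551 = (-1593 + (-15 - 1*42)) - 551 = (-1593 + (-15 - 42)) - 551 = (-1593 - 57) - 551 = -1650 - 551 = -2201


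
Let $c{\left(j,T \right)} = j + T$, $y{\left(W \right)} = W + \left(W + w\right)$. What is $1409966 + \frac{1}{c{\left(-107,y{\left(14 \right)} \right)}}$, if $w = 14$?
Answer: $\frac{91647789}{65} \approx 1.41 \cdot 10^{6}$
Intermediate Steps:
$y{\left(W \right)} = 14 + 2 W$ ($y{\left(W \right)} = W + \left(W + 14\right) = W + \left(14 + W\right) = 14 + 2 W$)
$c{\left(j,T \right)} = T + j$
$1409966 + \frac{1}{c{\left(-107,y{\left(14 \right)} \right)}} = 1409966 + \frac{1}{\left(14 + 2 \cdot 14\right) - 107} = 1409966 + \frac{1}{\left(14 + 28\right) - 107} = 1409966 + \frac{1}{42 - 107} = 1409966 + \frac{1}{-65} = 1409966 - \frac{1}{65} = \frac{91647789}{65}$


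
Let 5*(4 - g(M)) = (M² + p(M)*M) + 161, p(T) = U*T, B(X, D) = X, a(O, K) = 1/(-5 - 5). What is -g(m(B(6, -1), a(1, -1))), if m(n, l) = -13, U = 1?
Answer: 479/5 ≈ 95.800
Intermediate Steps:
a(O, K) = -⅒ (a(O, K) = 1/(-10) = -⅒)
p(T) = T (p(T) = 1*T = T)
g(M) = -141/5 - 2*M²/5 (g(M) = 4 - ((M² + M*M) + 161)/5 = 4 - ((M² + M²) + 161)/5 = 4 - (2*M² + 161)/5 = 4 - (161 + 2*M²)/5 = 4 + (-161/5 - 2*M²/5) = -141/5 - 2*M²/5)
-g(m(B(6, -1), a(1, -1))) = -(-141/5 - ⅖*(-13)²) = -(-141/5 - ⅖*169) = -(-141/5 - 338/5) = -1*(-479/5) = 479/5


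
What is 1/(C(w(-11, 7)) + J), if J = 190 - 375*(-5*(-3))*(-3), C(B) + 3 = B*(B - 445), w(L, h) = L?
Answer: 1/22078 ≈ 4.5294e-5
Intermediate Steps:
C(B) = -3 + B*(-445 + B) (C(B) = -3 + B*(B - 445) = -3 + B*(-445 + B))
J = 17065 (J = 190 - 5625*(-3) = 190 - 375*(-45) = 190 + 16875 = 17065)
1/(C(w(-11, 7)) + J) = 1/((-3 + (-11)² - 445*(-11)) + 17065) = 1/((-3 + 121 + 4895) + 17065) = 1/(5013 + 17065) = 1/22078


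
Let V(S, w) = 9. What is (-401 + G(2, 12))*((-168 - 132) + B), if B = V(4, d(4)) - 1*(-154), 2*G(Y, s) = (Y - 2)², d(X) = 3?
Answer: 54937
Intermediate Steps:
G(Y, s) = (-2 + Y)²/2 (G(Y, s) = (Y - 2)²/2 = (-2 + Y)²/2)
B = 163 (B = 9 - 1*(-154) = 9 + 154 = 163)
(-401 + G(2, 12))*((-168 - 132) + B) = (-401 + (-2 + 2)²/2)*((-168 - 132) + 163) = (-401 + (½)*0²)*(-300 + 163) = (-401 + (½)*0)*(-137) = (-401 + 0)*(-137) = -401*(-137) = 54937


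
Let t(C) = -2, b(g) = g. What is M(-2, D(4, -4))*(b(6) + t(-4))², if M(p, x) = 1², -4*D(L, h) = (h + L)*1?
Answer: 16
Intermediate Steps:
D(L, h) = -L/4 - h/4 (D(L, h) = -(h + L)/4 = -(L + h)/4 = -L/4 - h/4)
M(p, x) = 1
M(-2, D(4, -4))*(b(6) + t(-4))² = 1*(6 - 2)² = 1*4² = 1*16 = 16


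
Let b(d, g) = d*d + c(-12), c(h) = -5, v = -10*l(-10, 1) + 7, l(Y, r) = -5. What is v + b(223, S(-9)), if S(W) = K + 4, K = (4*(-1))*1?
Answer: 49781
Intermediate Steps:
K = -4 (K = -4*1 = -4)
v = 57 (v = -10*(-5) + 7 = 50 + 7 = 57)
S(W) = 0 (S(W) = -4 + 4 = 0)
b(d, g) = -5 + d² (b(d, g) = d*d - 5 = d² - 5 = -5 + d²)
v + b(223, S(-9)) = 57 + (-5 + 223²) = 57 + (-5 + 49729) = 57 + 49724 = 49781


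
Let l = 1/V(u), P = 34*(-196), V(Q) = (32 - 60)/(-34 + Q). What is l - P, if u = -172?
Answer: 93399/14 ≈ 6671.4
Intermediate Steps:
V(Q) = -28/(-34 + Q)
P = -6664
l = 103/14 (l = 1/(-28/(-34 - 172)) = 1/(-28/(-206)) = 1/(-28*(-1/206)) = 1/(14/103) = 103/14 ≈ 7.3571)
l - P = 103/14 - 1*(-6664) = 103/14 + 6664 = 93399/14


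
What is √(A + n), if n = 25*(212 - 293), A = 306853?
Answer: 2*√76207 ≈ 552.11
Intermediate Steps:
n = -2025 (n = 25*(-81) = -2025)
√(A + n) = √(306853 - 2025) = √304828 = 2*√76207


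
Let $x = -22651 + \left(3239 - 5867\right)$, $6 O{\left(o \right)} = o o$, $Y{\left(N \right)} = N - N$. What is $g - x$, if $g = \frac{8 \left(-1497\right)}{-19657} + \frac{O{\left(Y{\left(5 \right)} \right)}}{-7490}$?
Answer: $\frac{496921279}{19657} \approx 25280.0$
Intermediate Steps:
$Y{\left(N \right)} = 0$
$O{\left(o \right)} = \frac{o^{2}}{6}$ ($O{\left(o \right)} = \frac{o o}{6} = \frac{o^{2}}{6}$)
$x = -25279$ ($x = -22651 + \left(3239 - 5867\right) = -22651 - 2628 = -25279$)
$g = \frac{11976}{19657}$ ($g = \frac{8 \left(-1497\right)}{-19657} + \frac{\frac{1}{6} \cdot 0^{2}}{-7490} = \left(-11976\right) \left(- \frac{1}{19657}\right) + \frac{1}{6} \cdot 0 \left(- \frac{1}{7490}\right) = \frac{11976}{19657} + 0 \left(- \frac{1}{7490}\right) = \frac{11976}{19657} + 0 = \frac{11976}{19657} \approx 0.60925$)
$g - x = \frac{11976}{19657} - -25279 = \frac{11976}{19657} + 25279 = \frac{496921279}{19657}$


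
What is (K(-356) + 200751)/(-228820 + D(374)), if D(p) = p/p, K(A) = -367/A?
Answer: -71467723/81459564 ≈ -0.87734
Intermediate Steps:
D(p) = 1
(K(-356) + 200751)/(-228820 + D(374)) = (-367/(-356) + 200751)/(-228820 + 1) = (-367*(-1/356) + 200751)/(-228819) = (367/356 + 200751)*(-1/228819) = (71467723/356)*(-1/228819) = -71467723/81459564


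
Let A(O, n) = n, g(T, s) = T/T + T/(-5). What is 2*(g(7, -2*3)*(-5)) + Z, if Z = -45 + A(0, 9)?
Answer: -32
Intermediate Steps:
g(T, s) = 1 - T/5 (g(T, s) = 1 + T*(-⅕) = 1 - T/5)
Z = -36 (Z = -45 + 9 = -36)
2*(g(7, -2*3)*(-5)) + Z = 2*((1 - ⅕*7)*(-5)) - 36 = 2*((1 - 7/5)*(-5)) - 36 = 2*(-⅖*(-5)) - 36 = 2*2 - 36 = 4 - 36 = -32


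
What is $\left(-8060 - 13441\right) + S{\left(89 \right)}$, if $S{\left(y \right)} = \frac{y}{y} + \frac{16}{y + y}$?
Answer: $- \frac{1913492}{89} \approx -21500.0$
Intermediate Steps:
$S{\left(y \right)} = 1 + \frac{8}{y}$ ($S{\left(y \right)} = 1 + \frac{16}{2 y} = 1 + 16 \frac{1}{2 y} = 1 + \frac{8}{y}$)
$\left(-8060 - 13441\right) + S{\left(89 \right)} = \left(-8060 - 13441\right) + \frac{8 + 89}{89} = \left(-8060 - 13441\right) + \frac{1}{89} \cdot 97 = \left(-8060 - 13441\right) + \frac{97}{89} = -21501 + \frac{97}{89} = - \frac{1913492}{89}$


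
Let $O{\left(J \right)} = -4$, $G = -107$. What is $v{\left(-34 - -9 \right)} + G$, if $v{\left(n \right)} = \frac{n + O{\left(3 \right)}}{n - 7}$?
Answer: $- \frac{3395}{32} \approx -106.09$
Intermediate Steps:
$v{\left(n \right)} = \frac{-4 + n}{-7 + n}$ ($v{\left(n \right)} = \frac{n - 4}{n - 7} = \frac{-4 + n}{-7 + n}$)
$v{\left(-34 - -9 \right)} + G = \frac{-4 - 25}{-7 - 25} - 107 = \frac{1}{-32} \left(-29\right) - 107 = \left(- \frac{1}{32}\right) \left(-29\right) - 107 = \frac{29}{32} - 107 = - \frac{3395}{32}$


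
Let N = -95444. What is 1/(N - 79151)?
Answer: -1/174595 ≈ -5.7275e-6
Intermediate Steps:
1/(N - 79151) = 1/(-95444 - 79151) = 1/(-174595) = -1/174595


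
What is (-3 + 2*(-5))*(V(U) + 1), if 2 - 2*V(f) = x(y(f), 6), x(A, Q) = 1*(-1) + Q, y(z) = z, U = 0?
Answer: 13/2 ≈ 6.5000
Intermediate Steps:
x(A, Q) = -1 + Q
V(f) = -3/2 (V(f) = 1 - (-1 + 6)/2 = 1 - 1/2*5 = 1 - 5/2 = -3/2)
(-3 + 2*(-5))*(V(U) + 1) = (-3 + 2*(-5))*(-3/2 + 1) = (-3 - 10)*(-1/2) = -13*(-1/2) = 13/2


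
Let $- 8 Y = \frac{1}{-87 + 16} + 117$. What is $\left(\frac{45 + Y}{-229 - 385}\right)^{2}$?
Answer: $\frac{74425129}{30406989376} \approx 0.0024476$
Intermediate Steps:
$Y = - \frac{4153}{284}$ ($Y = - \frac{\frac{1}{-87 + 16} + 117}{8} = - \frac{\frac{1}{-71} + 117}{8} = - \frac{- \frac{1}{71} + 117}{8} = \left(- \frac{1}{8}\right) \frac{8306}{71} = - \frac{4153}{284} \approx -14.623$)
$\left(\frac{45 + Y}{-229 - 385}\right)^{2} = \left(\frac{45 - \frac{4153}{284}}{-229 - 385}\right)^{2} = \left(\frac{8627}{284 \left(-614\right)}\right)^{2} = \left(\frac{8627}{284} \left(- \frac{1}{614}\right)\right)^{2} = \left(- \frac{8627}{174376}\right)^{2} = \frac{74425129}{30406989376}$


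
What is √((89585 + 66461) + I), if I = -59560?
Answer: √96486 ≈ 310.62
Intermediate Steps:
√((89585 + 66461) + I) = √((89585 + 66461) - 59560) = √(156046 - 59560) = √96486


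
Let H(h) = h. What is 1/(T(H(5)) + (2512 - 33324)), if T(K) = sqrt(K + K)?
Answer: -15406/474689667 - sqrt(10)/949379334 ≈ -3.2458e-5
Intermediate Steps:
T(K) = sqrt(2)*sqrt(K) (T(K) = sqrt(2*K) = sqrt(2)*sqrt(K))
1/(T(H(5)) + (2512 - 33324)) = 1/(sqrt(2)*sqrt(5) + (2512 - 33324)) = 1/(sqrt(10) - 30812) = 1/(-30812 + sqrt(10))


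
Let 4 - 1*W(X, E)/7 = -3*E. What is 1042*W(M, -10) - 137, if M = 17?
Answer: -189781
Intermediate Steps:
W(X, E) = 28 + 21*E (W(X, E) = 28 - (-21)*E = 28 + 21*E)
1042*W(M, -10) - 137 = 1042*(28 + 21*(-10)) - 137 = 1042*(28 - 210) - 137 = 1042*(-182) - 137 = -189644 - 137 = -189781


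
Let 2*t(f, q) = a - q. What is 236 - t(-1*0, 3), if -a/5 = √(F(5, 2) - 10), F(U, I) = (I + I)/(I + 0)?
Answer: 475/2 + 5*I*√2 ≈ 237.5 + 7.0711*I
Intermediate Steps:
F(U, I) = 2 (F(U, I) = (2*I)/I = 2)
a = -10*I*√2 (a = -5*√(2 - 10) = -10*I*√2 ≈ -14.142*I)
t(f, q) = -q/2 - 5*I*√2 (t(f, q) = (-10*I*√2 - q)/2 = (-q - 10*I*√2)/2 = -q/2 - 5*I*√2)
236 - t(-1*0, 3) = 236 - (-½*3 - 5*I*√2) = 236 - (-3/2 - 5*I*√2) = 236 + (3/2 + 5*I*√2) = 475/2 + 5*I*√2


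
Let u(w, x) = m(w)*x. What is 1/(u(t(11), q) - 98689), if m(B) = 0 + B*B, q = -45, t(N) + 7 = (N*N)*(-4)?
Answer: -1/10947334 ≈ -9.1346e-8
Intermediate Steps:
t(N) = -7 - 4*N² (t(N) = -7 + (N*N)*(-4) = -7 + N²*(-4) = -7 - 4*N²)
m(B) = B² (m(B) = 0 + B² = B²)
u(w, x) = x*w² (u(w, x) = w²*x = x*w²)
1/(u(t(11), q) - 98689) = 1/(-45*(-7 - 4*11²)² - 98689) = 1/(-45*(-7 - 4*121)² - 98689) = 1/(-45*(-7 - 484)² - 98689) = 1/(-45*(-491)² - 98689) = 1/(-45*241081 - 98689) = 1/(-10848645 - 98689) = 1/(-10947334) = -1/10947334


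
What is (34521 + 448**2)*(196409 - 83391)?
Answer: 26584659050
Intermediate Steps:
(34521 + 448**2)*(196409 - 83391) = (34521 + 200704)*113018 = 235225*113018 = 26584659050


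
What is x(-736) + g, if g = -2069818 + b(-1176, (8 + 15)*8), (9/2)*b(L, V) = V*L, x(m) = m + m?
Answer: -6358126/3 ≈ -2.1194e+6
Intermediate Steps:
x(m) = 2*m
b(L, V) = 2*L*V/9 (b(L, V) = 2*(V*L)/9 = 2*(L*V)/9 = 2*L*V/9)
g = -6353710/3 (g = -2069818 + (2/9)*(-1176)*((8 + 15)*8) = -2069818 + (2/9)*(-1176)*(23*8) = -2069818 + (2/9)*(-1176)*184 = -2069818 - 144256/3 = -6353710/3 ≈ -2.1179e+6)
x(-736) + g = 2*(-736) - 6353710/3 = -1472 - 6353710/3 = -6358126/3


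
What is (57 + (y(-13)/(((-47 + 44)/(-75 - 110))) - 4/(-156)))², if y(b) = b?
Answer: 843379681/1521 ≈ 5.5449e+5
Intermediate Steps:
(57 + (y(-13)/(((-47 + 44)/(-75 - 110))) - 4/(-156)))² = (57 + (-13*(-75 - 110)/(-47 + 44) - 4/(-156)))² = (57 + (-13/((-3/(-185))) - 4*(-1/156)))² = (57 + (-13/((-3*(-1/185))) + 1/39))² = (57 + (-13/3/185 + 1/39))² = (57 + (-13*185/3 + 1/39))² = (57 + (-2405/3 + 1/39))² = (57 - 31264/39)² = (-29041/39)² = 843379681/1521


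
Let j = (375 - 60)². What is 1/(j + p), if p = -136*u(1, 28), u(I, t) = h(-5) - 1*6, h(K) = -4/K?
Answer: 5/499661 ≈ 1.0007e-5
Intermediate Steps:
u(I, t) = -26/5 (u(I, t) = -4/(-5) - 1*6 = -4*(-⅕) - 6 = ⅘ - 6 = -26/5)
j = 99225 (j = 315² = 99225)
p = 3536/5 (p = -136*(-26/5) = 3536/5 ≈ 707.20)
1/(j + p) = 1/(99225 + 3536/5) = 1/(499661/5) = 5/499661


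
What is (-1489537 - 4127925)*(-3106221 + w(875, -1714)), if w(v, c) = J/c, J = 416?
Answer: 14953861383886510/857 ≈ 1.7449e+13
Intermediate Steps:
w(v, c) = 416/c
(-1489537 - 4127925)*(-3106221 + w(875, -1714)) = (-1489537 - 4127925)*(-3106221 + 416/(-1714)) = -5617462*(-3106221 + 416*(-1/1714)) = -5617462*(-3106221 - 208/857) = -5617462*(-2662031605/857) = 14953861383886510/857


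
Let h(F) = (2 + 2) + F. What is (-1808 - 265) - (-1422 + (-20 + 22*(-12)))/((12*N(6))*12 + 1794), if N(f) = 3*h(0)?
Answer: -3649700/1761 ≈ -2072.5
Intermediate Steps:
h(F) = 4 + F
N(f) = 12 (N(f) = 3*(4 + 0) = 3*4 = 12)
(-1808 - 265) - (-1422 + (-20 + 22*(-12)))/((12*N(6))*12 + 1794) = (-1808 - 265) - (-1422 + (-20 + 22*(-12)))/((12*12)*12 + 1794) = -2073 - (-1422 + (-20 - 264))/(144*12 + 1794) = -2073 - (-1422 - 284)/(1728 + 1794) = -2073 - (-1706)/3522 = -2073 - 1*(-853/1761) = -2073 + 853/1761 = -3649700/1761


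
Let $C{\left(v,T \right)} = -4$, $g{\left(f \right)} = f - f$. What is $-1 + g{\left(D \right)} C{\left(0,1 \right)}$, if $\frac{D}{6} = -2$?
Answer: $-1$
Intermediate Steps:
$D = -12$ ($D = 6 \left(-2\right) = -12$)
$g{\left(f \right)} = 0$
$-1 + g{\left(D \right)} C{\left(0,1 \right)} = -1 + 0 \left(-4\right) = -1 + 0 = -1$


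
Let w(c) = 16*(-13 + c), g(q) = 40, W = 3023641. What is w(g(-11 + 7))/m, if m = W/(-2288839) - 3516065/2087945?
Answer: -51612875415234/359022570157 ≈ -143.76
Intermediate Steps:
w(c) = -208 + 16*c
m = -2872180561256/955793989171 (m = 3023641/(-2288839) - 3516065/2087945 = 3023641*(-1/2288839) - 3516065*1/2087945 = -3023641/2288839 - 703213/417589 = -2872180561256/955793989171 ≈ -3.0050)
w(g(-11 + 7))/m = (-208 + 16*40)/(-2872180561256/955793989171) = (-208 + 640)*(-955793989171/2872180561256) = 432*(-955793989171/2872180561256) = -51612875415234/359022570157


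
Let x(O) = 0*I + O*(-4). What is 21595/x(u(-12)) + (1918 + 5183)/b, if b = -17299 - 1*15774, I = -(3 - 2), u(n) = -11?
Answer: 713898991/1455212 ≈ 490.58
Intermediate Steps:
I = -1 (I = -1*1 = -1)
b = -33073 (b = -17299 - 15774 = -33073)
x(O) = -4*O (x(O) = 0*(-1) + O*(-4) = 0 - 4*O = -4*O)
21595/x(u(-12)) + (1918 + 5183)/b = 21595/((-4*(-11))) + (1918 + 5183)/(-33073) = 21595/44 + 7101*(-1/33073) = 21595*(1/44) - 7101/33073 = 21595/44 - 7101/33073 = 713898991/1455212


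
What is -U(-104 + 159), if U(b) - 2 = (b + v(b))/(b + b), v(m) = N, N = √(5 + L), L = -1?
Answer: -277/110 ≈ -2.5182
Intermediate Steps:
N = 2 (N = √(5 - 1) = √4 = 2)
v(m) = 2
U(b) = 2 + (2 + b)/(2*b) (U(b) = 2 + (b + 2)/(b + b) = 2 + (2 + b)/((2*b)) = 2 + (2 + b)*(1/(2*b)) = 2 + (2 + b)/(2*b))
-U(-104 + 159) = -(5/2 + 1/(-104 + 159)) = -(5/2 + 1/55) = -1*277/110 = -277/110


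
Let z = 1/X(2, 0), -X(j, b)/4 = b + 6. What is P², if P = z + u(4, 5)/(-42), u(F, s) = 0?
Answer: 1/576 ≈ 0.0017361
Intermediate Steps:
X(j, b) = -24 - 4*b (X(j, b) = -4*(b + 6) = -4*(6 + b) = -24 - 4*b)
z = -1/24 (z = 1/(-24 - 4*0) = 1/(-24 + 0) = 1/(-24) = -1/24 ≈ -0.041667)
P = -1/24 (P = -1/24 + 0/(-42) = -1/24 + 0*(-1/42) = -1/24 + 0 = -1/24 ≈ -0.041667)
P² = (-1/24)² = 1/576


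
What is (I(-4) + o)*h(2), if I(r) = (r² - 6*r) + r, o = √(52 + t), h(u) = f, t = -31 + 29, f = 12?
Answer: 432 + 60*√2 ≈ 516.85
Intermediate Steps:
t = -2
h(u) = 12
o = 5*√2 (o = √(52 - 2) = √50 = 5*√2 ≈ 7.0711)
I(r) = r² - 5*r
(I(-4) + o)*h(2) = (-4*(-5 - 4) + 5*√2)*12 = (-4*(-9) + 5*√2)*12 = (36 + 5*√2)*12 = 432 + 60*√2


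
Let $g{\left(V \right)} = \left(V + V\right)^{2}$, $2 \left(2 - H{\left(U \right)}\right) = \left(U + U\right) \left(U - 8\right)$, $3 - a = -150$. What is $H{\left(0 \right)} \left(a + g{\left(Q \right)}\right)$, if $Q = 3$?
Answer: $378$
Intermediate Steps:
$a = 153$ ($a = 3 - -150 = 3 + 150 = 153$)
$H{\left(U \right)} = 2 - U \left(-8 + U\right)$ ($H{\left(U \right)} = 2 - \frac{\left(U + U\right) \left(U - 8\right)}{2} = 2 - \frac{2 U \left(-8 + U\right)}{2} = 2 - U \left(-8 + U\right)$)
$g{\left(V \right)} = 4 V^{2}$ ($g{\left(V \right)} = \left(2 V\right)^{2} = 4 V^{2}$)
$H{\left(0 \right)} \left(a + g{\left(Q \right)}\right) = \left(2 - 0^{2} + 8 \cdot 0\right) \left(153 + 4 \cdot 3^{2}\right) = \left(2 - 0 + 0\right) \left(153 + 4 \cdot 9\right) = \left(2 + 0 + 0\right) \left(153 + 36\right) = 2 \cdot 189 = 378$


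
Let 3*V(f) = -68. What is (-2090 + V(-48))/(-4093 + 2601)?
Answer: 3169/2238 ≈ 1.4160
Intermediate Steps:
V(f) = -68/3 (V(f) = (⅓)*(-68) = -68/3)
(-2090 + V(-48))/(-4093 + 2601) = (-2090 - 68/3)/(-4093 + 2601) = -6338/3/(-1492) = -6338/3*(-1/1492) = 3169/2238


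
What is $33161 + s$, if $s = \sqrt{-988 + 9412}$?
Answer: $33161 + 18 \sqrt{26} \approx 33253.0$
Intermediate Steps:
$s = 18 \sqrt{26}$ ($s = \sqrt{8424} = 18 \sqrt{26} \approx 91.782$)
$33161 + s = 33161 + 18 \sqrt{26}$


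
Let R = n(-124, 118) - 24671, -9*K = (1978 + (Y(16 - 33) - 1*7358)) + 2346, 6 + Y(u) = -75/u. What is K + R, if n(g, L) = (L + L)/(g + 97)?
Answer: -11173186/459 ≈ -24342.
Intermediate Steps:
Y(u) = -6 - 75/u
n(g, L) = 2*L/(97 + g) (n(g, L) = (2*L)/(97 + g) = 2*L/(97 + g))
K = 51605/153 (K = -((1978 + ((-6 - 75/(16 - 33)) - 1*7358)) + 2346)/9 = -((1978 + ((-6 - 75/(-17)) - 7358)) + 2346)/9 = -((1978 + ((-6 - 75*(-1/17)) - 7358)) + 2346)/9 = -((1978 + ((-6 + 75/17) - 7358)) + 2346)/9 = -((1978 + (-27/17 - 7358)) + 2346)/9 = -((1978 - 125113/17) + 2346)/9 = -(-91487/17 + 2346)/9 = -1/9*(-51605/17) = 51605/153 ≈ 337.29)
R = -666353/27 (R = 2*118/(97 - 124) - 24671 = 2*118/(-27) - 24671 = 2*118*(-1/27) - 24671 = -236/27 - 24671 = -666353/27 ≈ -24680.)
K + R = 51605/153 - 666353/27 = -11173186/459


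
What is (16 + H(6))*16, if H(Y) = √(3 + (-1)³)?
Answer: 256 + 16*√2 ≈ 278.63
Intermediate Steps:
H(Y) = √2 (H(Y) = √(3 - 1) = √2)
(16 + H(6))*16 = (16 + √2)*16 = 256 + 16*√2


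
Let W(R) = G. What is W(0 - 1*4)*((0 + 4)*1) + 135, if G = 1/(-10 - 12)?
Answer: 1483/11 ≈ 134.82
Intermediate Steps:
G = -1/22 (G = 1/(-22) = -1/22 ≈ -0.045455)
W(R) = -1/22
W(0 - 1*4)*((0 + 4)*1) + 135 = -(0 + 4)/22 + 135 = -2/11 + 135 = 1483/11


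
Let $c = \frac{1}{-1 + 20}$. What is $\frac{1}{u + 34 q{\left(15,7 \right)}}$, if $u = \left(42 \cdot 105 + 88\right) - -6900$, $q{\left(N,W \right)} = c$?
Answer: $\frac{19}{216596} \approx 8.7721 \cdot 10^{-5}$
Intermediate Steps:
$c = \frac{1}{19} \approx 0.052632$
$q{\left(N,W \right)} = \frac{1}{19}$
$u = 11398$ ($u = \left(4410 + 88\right) + 6900 = 4498 + 6900 = 11398$)
$\frac{1}{u + 34 q{\left(15,7 \right)}} = \frac{1}{11398 + 34 \cdot \frac{1}{19}} = \frac{1}{11398 + \frac{34}{19}} = \frac{1}{\frac{216596}{19}} = \frac{19}{216596}$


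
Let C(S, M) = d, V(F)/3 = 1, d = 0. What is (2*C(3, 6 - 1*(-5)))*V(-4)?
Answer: 0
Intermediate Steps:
V(F) = 3 (V(F) = 3*1 = 3)
C(S, M) = 0
(2*C(3, 6 - 1*(-5)))*V(-4) = (2*0)*3 = 0*3 = 0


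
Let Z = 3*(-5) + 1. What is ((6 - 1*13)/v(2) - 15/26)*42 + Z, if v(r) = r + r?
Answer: -2905/26 ≈ -111.73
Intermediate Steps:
v(r) = 2*r
Z = -14 (Z = -15 + 1 = -14)
((6 - 1*13)/v(2) - 15/26)*42 + Z = ((6 - 1*13)/((2*2)) - 15/26)*42 - 14 = ((6 - 13)/4 - 15*1/26)*42 - 14 = (-7*¼ - 15/26)*42 - 14 = (-7/4 - 15/26)*42 - 14 = -121/52*42 - 14 = -2541/26 - 14 = -2905/26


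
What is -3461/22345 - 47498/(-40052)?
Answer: 27138907/26322410 ≈ 1.0310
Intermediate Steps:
-3461/22345 - 47498/(-40052) = -3461*1/22345 - 47498*(-1/40052) = -3461/22345 + 1397/1178 = 27138907/26322410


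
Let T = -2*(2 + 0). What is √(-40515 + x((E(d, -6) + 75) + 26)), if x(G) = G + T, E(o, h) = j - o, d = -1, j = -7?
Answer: 2*I*√10106 ≈ 201.06*I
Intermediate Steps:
E(o, h) = -7 - o
T = -4 (T = -2*2 = -4)
x(G) = -4 + G (x(G) = G - 4 = -4 + G)
√(-40515 + x((E(d, -6) + 75) + 26)) = √(-40515 + (-4 + (((-7 - 1*(-1)) + 75) + 26))) = √(-40515 + (-4 + (((-7 + 1) + 75) + 26))) = √(-40515 + (-4 + ((-6 + 75) + 26))) = √(-40515 + (-4 + (69 + 26))) = √(-40515 + (-4 + 95)) = √(-40515 + 91) = √(-40424) = 2*I*√10106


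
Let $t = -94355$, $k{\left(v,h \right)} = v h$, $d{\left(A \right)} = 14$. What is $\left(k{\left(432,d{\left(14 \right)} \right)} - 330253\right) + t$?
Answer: $-418560$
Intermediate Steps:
$k{\left(v,h \right)} = h v$
$\left(k{\left(432,d{\left(14 \right)} \right)} - 330253\right) + t = \left(14 \cdot 432 - 330253\right) - 94355 = \left(6048 - 330253\right) - 94355 = -324205 - 94355 = -418560$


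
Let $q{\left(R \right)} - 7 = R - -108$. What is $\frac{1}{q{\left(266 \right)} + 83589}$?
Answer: $\frac{1}{83970} \approx 1.1909 \cdot 10^{-5}$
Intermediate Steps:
$q{\left(R \right)} = 115 + R$ ($q{\left(R \right)} = 7 + \left(R - -108\right) = 7 + \left(R + 108\right) = 7 + \left(108 + R\right) = 115 + R$)
$\frac{1}{q{\left(266 \right)} + 83589} = \frac{1}{\left(115 + 266\right) + 83589} = \frac{1}{381 + 83589} = \frac{1}{83970}$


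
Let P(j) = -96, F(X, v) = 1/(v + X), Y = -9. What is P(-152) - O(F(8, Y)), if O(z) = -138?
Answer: 42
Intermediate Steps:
F(X, v) = 1/(X + v)
P(-152) - O(F(8, Y)) = -96 - 1*(-138) = -96 + 138 = 42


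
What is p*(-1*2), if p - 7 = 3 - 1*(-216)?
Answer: -452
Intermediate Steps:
p = 226 (p = 7 + (3 - 1*(-216)) = 7 + (3 + 216) = 7 + 219 = 226)
p*(-1*2) = 226*(-1*2) = 226*(-2) = -452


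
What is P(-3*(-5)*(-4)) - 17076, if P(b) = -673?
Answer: -17749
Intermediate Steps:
P(-3*(-5)*(-4)) - 17076 = -673 - 17076 = -17749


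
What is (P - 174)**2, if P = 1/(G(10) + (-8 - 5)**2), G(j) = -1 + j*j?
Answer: 2174450161/71824 ≈ 30275.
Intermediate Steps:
G(j) = -1 + j**2
P = 1/268 (P = 1/((-1 + 10**2) + (-8 - 5)**2) = 1/((-1 + 100) + (-13)**2) = 1/(99 + 169) = 1/268 ≈ 0.0037313)
(P - 174)**2 = (1/268 - 174)**2 = (-46631/268)**2 = 2174450161/71824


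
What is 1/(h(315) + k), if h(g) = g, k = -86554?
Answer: -1/86239 ≈ -1.1596e-5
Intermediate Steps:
1/(h(315) + k) = 1/(315 - 86554) = 1/(-86239) = -1/86239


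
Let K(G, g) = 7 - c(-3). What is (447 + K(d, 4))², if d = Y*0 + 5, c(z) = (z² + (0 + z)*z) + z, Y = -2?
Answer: 192721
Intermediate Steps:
c(z) = z + 2*z² (c(z) = (z² + z*z) + z = (z² + z²) + z = 2*z² + z = z + 2*z²)
d = 5 (d = -2*0 + 5 = 0 + 5 = 5)
K(G, g) = -8 (K(G, g) = 7 - (-3)*(1 + 2*(-3)) = 7 - (-3)*(1 - 6) = 7 - (-3)*(-5) = 7 - 1*15 = 7 - 15 = -8)
(447 + K(d, 4))² = (447 - 8)² = 439² = 192721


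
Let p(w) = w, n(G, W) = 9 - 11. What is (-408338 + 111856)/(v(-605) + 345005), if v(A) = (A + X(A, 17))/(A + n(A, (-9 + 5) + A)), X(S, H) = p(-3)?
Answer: -179964574/209418643 ≈ -0.85935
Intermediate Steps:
n(G, W) = -2
X(S, H) = -3
v(A) = (-3 + A)/(-2 + A) (v(A) = (A - 3)/(A - 2) = (-3 + A)/(-2 + A))
(-408338 + 111856)/(v(-605) + 345005) = (-408338 + 111856)/((-3 - 605)/(-2 - 605) + 345005) = -296482/(-608/(-607) + 345005) = -296482/(-1/607*(-608) + 345005) = -296482/(608/607 + 345005) = -296482/209418643/607 = -296482*607/209418643 = -179964574/209418643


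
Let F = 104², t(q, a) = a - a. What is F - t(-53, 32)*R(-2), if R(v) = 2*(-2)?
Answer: 10816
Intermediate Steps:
t(q, a) = 0
R(v) = -4
F = 10816
F - t(-53, 32)*R(-2) = 10816 - 0*(-4) = 10816 - 1*0 = 10816 + 0 = 10816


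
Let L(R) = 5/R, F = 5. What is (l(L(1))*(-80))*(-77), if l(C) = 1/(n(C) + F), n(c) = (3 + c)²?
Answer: 6160/69 ≈ 89.275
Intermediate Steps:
l(C) = 1/(5 + (3 + C)²) (l(C) = 1/((3 + C)² + 5) = 1/(5 + (3 + C)²))
(l(L(1))*(-80))*(-77) = (-80/(5 + (3 + 5/1)²))*(-77) = (-80/(5 + (3 + 5*1)²))*(-77) = (-80/(5 + (3 + 5)²))*(-77) = (-80/(5 + 8²))*(-77) = (-80/(5 + 64))*(-77) = (-80/69)*(-77) = ((1/69)*(-80))*(-77) = -80/69*(-77) = 6160/69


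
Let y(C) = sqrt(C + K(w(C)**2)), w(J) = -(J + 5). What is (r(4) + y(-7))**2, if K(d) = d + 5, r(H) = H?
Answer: (4 + sqrt(2))**2 ≈ 29.314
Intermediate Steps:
w(J) = -5 - J (w(J) = -(5 + J) = -5 - J)
K(d) = 5 + d
y(C) = sqrt(5 + C + (-5 - C)**2) (y(C) = sqrt(C + (5 + (-5 - C)**2)) = sqrt(5 + C + (-5 - C)**2))
(r(4) + y(-7))**2 = (4 + sqrt(5 - 7 + (5 - 7)**2))**2 = (4 + sqrt(5 - 7 + (-2)**2))**2 = (4 + sqrt(5 - 7 + 4))**2 = (4 + sqrt(2))**2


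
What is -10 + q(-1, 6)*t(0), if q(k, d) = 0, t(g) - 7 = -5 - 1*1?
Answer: -10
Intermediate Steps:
t(g) = 1 (t(g) = 7 + (-5 - 1*1) = 7 + (-5 - 1) = 7 - 6 = 1)
-10 + q(-1, 6)*t(0) = -10 + 0*1 = -10 + 0 = -10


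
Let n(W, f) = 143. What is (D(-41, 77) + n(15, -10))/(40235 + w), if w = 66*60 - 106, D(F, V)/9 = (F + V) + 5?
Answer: 512/44089 ≈ 0.011613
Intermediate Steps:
D(F, V) = 45 + 9*F + 9*V (D(F, V) = 9*((F + V) + 5) = 9*(5 + F + V) = 45 + 9*F + 9*V)
w = 3854 (w = 3960 - 106 = 3854)
(D(-41, 77) + n(15, -10))/(40235 + w) = ((45 + 9*(-41) + 9*77) + 143)/(40235 + 3854) = ((45 - 369 + 693) + 143)/44089 = (369 + 143)*(1/44089) = 512*(1/44089) = 512/44089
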